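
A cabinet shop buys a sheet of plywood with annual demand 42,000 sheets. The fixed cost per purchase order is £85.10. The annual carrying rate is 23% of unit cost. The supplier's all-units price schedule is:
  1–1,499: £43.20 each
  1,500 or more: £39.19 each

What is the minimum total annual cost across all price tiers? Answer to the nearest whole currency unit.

Holding cost per unit per year at price C is H = 0.23·C.
Candidates are each tier's EOQ (if it falls in that tier) and each price-break quantity.
EOQ at £43.20 = 848.2 (feasible in tier 1): TC = 42,000×£43.20 + (42,000/848.2)×85.1 + (848.2/2)×0.23×£43.20 = £1,822,827.72.
EOQ at £39.19 = 890.5 < 1500, so use break Q=1500: TC = 42,000×£39.19 + (42,000/1500.0)×85.1 + (1500.0/2)×0.23×£39.19 = £1,655,123.07.
Lowest total cost among the candidates is at Q = 1500.0.

TC* ≈ £1,655,123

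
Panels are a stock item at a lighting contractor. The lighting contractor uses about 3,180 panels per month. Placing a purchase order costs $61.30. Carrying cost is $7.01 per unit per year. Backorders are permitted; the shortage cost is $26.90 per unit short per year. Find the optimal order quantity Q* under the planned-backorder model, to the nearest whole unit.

Q* ≈ 917 panels

Annual demand D = 3,180 × 12 = 38,160.
With planned backorders, Q* = √(2DS/H) · √((H+B)/B).
√(2DS/H) = √(2 × 38,160 × 61.3 / 7.01) = 816.940.
√((H+B)/B) = √((7.01+26.9)/26.9) = 1.1228.
Q* ≈ 917.230.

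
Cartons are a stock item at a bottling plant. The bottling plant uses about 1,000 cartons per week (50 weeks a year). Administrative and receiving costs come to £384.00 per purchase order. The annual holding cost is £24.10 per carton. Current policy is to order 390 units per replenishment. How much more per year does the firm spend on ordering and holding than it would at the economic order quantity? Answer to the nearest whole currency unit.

Extra cost ≈ £23,509 per year

Annual demand D = 1,000 × 50 = 50,000.
EOQ = √(2DS/H) = √(2 × 50,000 × 384 / 24.1) ≈ 1262.28.
Cost at Q* = (D/Q*)S + (Q*/2)H = √(2DSH) ≈ £30,421.05.
Cost at Q = 390: (50,000/390)×384 + (390/2)×24.1 = £49,230.77 + £4,699.50 = £53,930.27.
Excess = £53,930.27 − £30,421.05 = £23,509.22.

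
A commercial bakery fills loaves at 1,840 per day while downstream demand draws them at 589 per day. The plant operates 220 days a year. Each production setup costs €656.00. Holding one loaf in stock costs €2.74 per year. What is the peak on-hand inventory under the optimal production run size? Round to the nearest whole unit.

Annual demand D = 589 × 220 = 129,580.
Production build-up factor (1 − d/p) = 1 − 589/1,840 = 0.6799.
Q* = √(2DS / (H(1 − d/p))) = √(2 × 129,580 × 656 / (2.74 × 0.6799)).
= √(170,008,960 / 1.8629) ≈ 9553.024.
Maximum inventory = Q*(1 − d/p) = 9553.024 × 0.6799 ≈ 6495.018.

I_max ≈ 6,495 loaves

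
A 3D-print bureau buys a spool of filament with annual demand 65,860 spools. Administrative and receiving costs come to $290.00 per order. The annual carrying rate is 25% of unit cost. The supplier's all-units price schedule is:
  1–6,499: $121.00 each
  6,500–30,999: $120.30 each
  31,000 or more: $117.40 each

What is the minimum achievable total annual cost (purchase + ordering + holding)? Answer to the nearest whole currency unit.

Holding cost per unit per year at price C is H = 0.25·C.
Evaluate total cost at each tier's feasible EOQ or, if the EOQ is below the tier, at the tier's minimum quantity.
EOQ at $121.00 = 1123.7 (feasible in tier 1): TC = 65,860×$121.00 + (65,860/1123.7)×290 + (1123.7/2)×0.25×$121.00 = $8,003,052.85.
EOQ at $120.30 = 1127.0 < 6500, so use break Q=6500: TC = 65,860×$120.30 + (65,860/6500.0)×290 + (6500.0/2)×0.25×$120.30 = $8,023,640.12.
EOQ at $117.40 = 1140.8 < 31000, so use break Q=31000: TC = 65,860×$117.40 + (65,860/31000.0)×290 + (31000.0/2)×0.25×$117.40 = $8,187,505.11.
Lowest total cost among the candidates is at Q = 1123.7.

TC* ≈ $8,003,053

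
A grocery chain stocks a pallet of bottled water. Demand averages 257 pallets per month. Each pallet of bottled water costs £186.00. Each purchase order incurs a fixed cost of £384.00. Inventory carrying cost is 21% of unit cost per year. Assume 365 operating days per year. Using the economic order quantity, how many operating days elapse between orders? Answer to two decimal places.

T ≈ 29.14 days

Annual demand D = 257 × 12 = 3,084.
Holding cost H = 0.21 × £186.00 = £39.0600 per unit per year.
EOQ = √(2DS/H) = √(2 × 3,084 × 384 / 39.06) ≈ 246.25.
Cycle time = Q*/D × 365 = 246.25 / 3,084 × 365 ≈ 29.144 days.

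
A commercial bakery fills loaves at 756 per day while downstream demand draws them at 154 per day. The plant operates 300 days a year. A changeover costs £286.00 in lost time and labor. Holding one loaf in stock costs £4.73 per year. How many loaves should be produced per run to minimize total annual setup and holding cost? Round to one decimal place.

Q* ≈ 2,648.8 loaves

Annual demand D = 154 × 300 = 46,200.
Production build-up factor (1 − d/p) = 1 − 154/756 = 0.7963.
Q* = √(2DS / (H(1 − d/p))) = √(2 × 46,200 × 286 / (4.73 × 0.7963)).
= √(26,426,400 / 3.7665) ≈ 2648.812.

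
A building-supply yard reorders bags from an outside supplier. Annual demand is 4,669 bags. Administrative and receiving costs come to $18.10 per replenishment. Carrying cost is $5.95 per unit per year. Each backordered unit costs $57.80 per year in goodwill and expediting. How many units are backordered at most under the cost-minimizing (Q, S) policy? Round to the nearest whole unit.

With planned backorders, Q* = √(2DS/H) · √((H+B)/B).
√(2DS/H) = √(2 × 4,669 × 18.1 / 5.95) = 168.542.
√((H+B)/B) = √((5.95+57.8)/57.8) = 1.0502.
Q* ≈ 177.004.
S* = Q* · H/(H+B) = 177.004 × 5.95/63.75 ≈ 16.520.

S* ≈ 17 bags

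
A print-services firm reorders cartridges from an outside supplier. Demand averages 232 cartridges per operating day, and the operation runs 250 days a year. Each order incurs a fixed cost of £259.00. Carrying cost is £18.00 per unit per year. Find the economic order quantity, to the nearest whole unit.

Q* ≈ 1,292 cartridges

Annual demand D = 232 × 250 = 58,000.
EOQ = √(2DS / H) = √(2 × 58,000 × 259 / 18).
= √(30,044,000 / 18) = √1,669,111.1111 ≈ 1291.941.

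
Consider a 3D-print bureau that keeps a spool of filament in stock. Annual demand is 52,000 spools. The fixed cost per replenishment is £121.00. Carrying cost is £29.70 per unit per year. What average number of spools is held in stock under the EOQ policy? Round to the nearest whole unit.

EOQ = √(2DS/H) = √(2 × 52,000 × 121 / 29.7) ≈ 650.93.
Average inventory = Q*/2 ≈ 650.93 / 2 = 325.463.

Average inventory ≈ 325 spools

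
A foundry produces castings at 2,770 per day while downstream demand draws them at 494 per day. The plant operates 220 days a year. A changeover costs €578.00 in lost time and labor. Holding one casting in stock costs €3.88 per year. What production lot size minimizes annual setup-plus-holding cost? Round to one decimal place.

Q* ≈ 6,277.6 castings

Annual demand D = 494 × 220 = 108,680.
Production build-up factor (1 − d/p) = 1 − 494/2,770 = 0.8217.
Q* = √(2DS / (H(1 − d/p))) = √(2 × 108,680 × 578 / (3.88 × 0.8217)).
= √(125,634,080 / 3.188) ≈ 6277.571.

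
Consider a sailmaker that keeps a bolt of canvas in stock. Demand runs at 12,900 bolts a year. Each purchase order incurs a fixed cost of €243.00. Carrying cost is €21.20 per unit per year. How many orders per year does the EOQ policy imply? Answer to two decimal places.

N ≈ 23.72 orders per year

EOQ = √(2DS/H) = √(2 × 12,900 × 243 / 21.2) ≈ 543.81.
Orders per year = D / Q* = 12,900 / 543.81 ≈ 23.722.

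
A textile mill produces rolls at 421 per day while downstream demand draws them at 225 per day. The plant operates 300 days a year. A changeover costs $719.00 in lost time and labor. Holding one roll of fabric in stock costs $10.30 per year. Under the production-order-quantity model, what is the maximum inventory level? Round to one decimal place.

Annual demand D = 225 × 300 = 67,500.
Production build-up factor (1 − d/p) = 1 − 225/421 = 0.4656.
Q* = √(2DS / (H(1 − d/p))) = √(2 × 67,500 × 719 / (10.3 × 0.4656)).
= √(97,065,000 / 4.7952) ≈ 4499.101.
Maximum inventory = Q*(1 − d/p) = 4499.101 × 0.4656 ≈ 2094.593.

I_max ≈ 2,094.6 rolls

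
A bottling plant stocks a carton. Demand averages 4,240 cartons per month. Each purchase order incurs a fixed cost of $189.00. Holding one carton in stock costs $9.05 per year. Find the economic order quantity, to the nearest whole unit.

Q* ≈ 1,458 cartons

Annual demand D = 4,240 × 12 = 50,880.
EOQ = √(2DS / H) = √(2 × 50,880 × 189 / 9.05).
= √(19,232,640 / 9.05) = √2,125,153.5912 ≈ 1457.791.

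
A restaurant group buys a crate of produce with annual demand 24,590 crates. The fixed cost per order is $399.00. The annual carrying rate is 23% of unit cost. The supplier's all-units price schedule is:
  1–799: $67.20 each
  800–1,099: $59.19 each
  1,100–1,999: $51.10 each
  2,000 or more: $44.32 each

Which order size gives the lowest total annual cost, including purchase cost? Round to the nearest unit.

Holding cost per unit per year at price C is H = 0.23·C.
Evaluate total cost at each tier's feasible EOQ or, if the EOQ is below the tier, at the tier's minimum quantity.
Tier 1 ($67.20): EOQ = 1126.8 exceeds tier's upper bound 799, so this tier is dominated.
Tier 2 ($59.19): EOQ = 1200.6 exceeds tier's upper bound 1099, so this tier is dominated.
EOQ at $51.10 = 1292.1 (feasible in tier 3): TC = 24,590×$51.10 + (24,590/1292.1)×399 + (1292.1/2)×0.23×$51.10 = $1,271,735.41.
EOQ at $44.32 = 1387.4 < 2000, so use break Q=2000: TC = 24,590×$44.32 + (24,590/2000.0)×399 + (2000.0/2)×0.23×$44.32 = $1,104,928.11.
Lowest total cost is $1,104,928.11 at Q = 2000.0.

Q* ≈ 2,000 crates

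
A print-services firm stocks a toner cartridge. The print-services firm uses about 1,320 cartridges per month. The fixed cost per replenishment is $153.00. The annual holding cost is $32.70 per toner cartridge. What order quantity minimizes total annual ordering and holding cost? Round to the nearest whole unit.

Q* ≈ 385 cartridges

Annual demand D = 1,320 × 12 = 15,840.
EOQ = √(2DS / H) = √(2 × 15,840 × 153 / 32.7).
= √(4,847,040 / 32.7) = √148,227.5229 ≈ 385.003.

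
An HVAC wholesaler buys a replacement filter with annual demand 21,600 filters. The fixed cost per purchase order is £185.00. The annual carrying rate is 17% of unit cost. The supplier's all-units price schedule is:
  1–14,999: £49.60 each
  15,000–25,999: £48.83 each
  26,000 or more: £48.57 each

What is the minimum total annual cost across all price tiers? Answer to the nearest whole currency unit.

Holding cost per unit per year at price C is H = 0.17·C.
Candidates are each tier's EOQ (if it falls in that tier) and each price-break quantity.
EOQ at £49.60 = 973.6 (feasible in tier 1): TC = 21,600×£49.60 + (21,600/973.6)×185 + (973.6/2)×0.17×£49.60 = £1,079,569.05.
EOQ at £48.83 = 981.2 < 15000, so use break Q=15000: TC = 21,600×£48.83 + (21,600/15000.0)×185 + (15000.0/2)×0.17×£48.83 = £1,117,252.65.
EOQ at £48.57 = 983.8 < 26000, so use break Q=26000: TC = 21,600×£48.57 + (21,600/26000.0)×185 + (26000.0/2)×0.17×£48.57 = £1,156,605.39.
Lowest total cost among the candidates is at Q = 973.6.

TC* ≈ £1,079,569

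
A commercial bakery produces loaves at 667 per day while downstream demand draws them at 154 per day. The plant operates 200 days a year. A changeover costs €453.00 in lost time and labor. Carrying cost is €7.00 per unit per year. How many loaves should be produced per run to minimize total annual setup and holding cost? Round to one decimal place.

Q* ≈ 2,276.6 loaves

Annual demand D = 154 × 200 = 30,800.
Production build-up factor (1 − d/p) = 1 − 154/667 = 0.7691.
Q* = √(2DS / (H(1 − d/p))) = √(2 × 30,800 × 453 / (7 × 0.7691)).
= √(27,904,800 / 5.3838) ≈ 2276.642.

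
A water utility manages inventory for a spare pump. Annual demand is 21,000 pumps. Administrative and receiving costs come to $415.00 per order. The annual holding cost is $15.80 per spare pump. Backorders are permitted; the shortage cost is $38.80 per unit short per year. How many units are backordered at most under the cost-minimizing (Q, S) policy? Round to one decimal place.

S* ≈ 360.5 pumps

With planned backorders, Q* = √(2DS/H) · √((H+B)/B).
√(2DS/H) = √(2 × 21,000 × 415 / 15.8) = 1050.316.
√((H+B)/B) = √((15.8+38.8)/38.8) = 1.1863.
Q* ≈ 1245.950.
S* = Q* · H/(H+B) = 1245.950 × 15.8/54.6 ≈ 360.550.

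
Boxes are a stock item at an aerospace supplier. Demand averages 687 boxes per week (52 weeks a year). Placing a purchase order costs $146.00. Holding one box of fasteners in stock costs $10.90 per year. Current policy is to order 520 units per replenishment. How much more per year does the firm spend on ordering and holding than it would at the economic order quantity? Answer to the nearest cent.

Annual demand D = 687 × 52 = 35,724.
EOQ = √(2DS/H) = √(2 × 35,724 × 146 / 10.9) ≈ 978.27.
Cost at Q* = (D/Q*)S + (Q*/2)H = √(2DSH) ≈ $10,663.13.
Cost at Q = 520: (35,724/520)×146 + (520/2)×10.9 = $10,030.20 + $2,834.00 = $12,864.20.
Excess = $12,864.20 − $10,663.13 = $2,201.07.

Extra cost ≈ $2,201.07 per year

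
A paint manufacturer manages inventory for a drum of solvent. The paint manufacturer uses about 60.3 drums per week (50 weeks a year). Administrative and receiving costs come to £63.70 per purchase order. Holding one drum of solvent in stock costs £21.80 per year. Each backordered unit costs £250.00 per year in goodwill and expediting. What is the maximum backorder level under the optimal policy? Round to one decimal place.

S* ≈ 11.1 drums

Annual demand D = 60.3 × 50 = 3,015.
With planned backorders, Q* = √(2DS/H) · √((H+B)/B).
√(2DS/H) = √(2 × 3,015 × 63.7 / 21.8) = 132.739.
√((H+B)/B) = √((21.8+250)/250) = 1.0427.
Q* ≈ 138.406.
S* = Q* · H/(H+B) = 138.406 × 21.8/271.8 ≈ 11.101.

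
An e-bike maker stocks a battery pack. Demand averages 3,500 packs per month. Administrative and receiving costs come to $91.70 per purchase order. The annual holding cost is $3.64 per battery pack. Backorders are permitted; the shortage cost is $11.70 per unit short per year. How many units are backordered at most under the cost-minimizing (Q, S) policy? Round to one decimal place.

Annual demand D = 3,500 × 12 = 42,000.
With planned backorders, Q* = √(2DS/H) · √((H+B)/B).
√(2DS/H) = √(2 × 42,000 × 91.7 / 3.64) = 1454.701.
√((H+B)/B) = √((3.64+11.7)/11.7) = 1.1450.
Q* ≈ 1665.687.
S* = Q* · H/(H+B) = 1665.687 × 3.64/15.34 ≈ 395.248.

S* ≈ 395.2 packs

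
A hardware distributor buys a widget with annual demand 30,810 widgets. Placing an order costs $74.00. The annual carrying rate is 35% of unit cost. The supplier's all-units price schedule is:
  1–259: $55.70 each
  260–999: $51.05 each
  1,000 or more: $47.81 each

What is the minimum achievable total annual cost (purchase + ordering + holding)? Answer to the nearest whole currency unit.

Holding cost per unit per year at price C is H = 0.35·C.
Candidates are each tier's EOQ (if it falls in that tier) and each price-break quantity.
Tier 1 ($55.70): EOQ = 483.6 exceeds tier's upper bound 259, so this tier is dominated.
EOQ at $51.05 = 505.2 (feasible in tier 2): TC = 30,810×$51.05 + (30,810/505.2)×74 + (505.2/2)×0.35×$51.05 = $1,581,876.78.
EOQ at $47.81 = 522.0 < 1000, so use break Q=1000: TC = 30,810×$47.81 + (30,810/1000.0)×74 + (1000.0/2)×0.35×$47.81 = $1,483,672.79.
Lowest total cost among the candidates is at Q = 1000.0.

TC* ≈ $1,483,673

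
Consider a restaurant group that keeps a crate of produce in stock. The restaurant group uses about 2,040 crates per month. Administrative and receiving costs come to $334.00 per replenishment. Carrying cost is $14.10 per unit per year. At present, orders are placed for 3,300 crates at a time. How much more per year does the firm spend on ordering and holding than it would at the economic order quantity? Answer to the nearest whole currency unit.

Extra cost ≈ $10,558 per year

Annual demand D = 2,040 × 12 = 24,480.
EOQ = √(2DS/H) = √(2 × 24,480 × 334 / 14.1) ≈ 1076.92.
Cost at Q* = (D/Q*)S + (Q*/2)H = √(2DSH) ≈ $15,184.60.
Cost at Q = 3,300: (24,480/3,300)×334 + (3,300/2)×14.1 = $2,477.67 + $23,265.00 = $25,742.67.
Excess = $25,742.67 − $15,184.60 = $10,558.07.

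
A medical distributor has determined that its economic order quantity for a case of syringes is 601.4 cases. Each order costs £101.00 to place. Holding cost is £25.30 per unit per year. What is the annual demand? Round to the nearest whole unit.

D ≈ 45,300 cases per year

The basic EOQ model gives Q* = √(2DS/H); rearrange for the unknown.
From Q* = √(2DS/H): D = Q*²H / (2S) = 601.4² × 25.3 / (2 × 101) = 45299.770.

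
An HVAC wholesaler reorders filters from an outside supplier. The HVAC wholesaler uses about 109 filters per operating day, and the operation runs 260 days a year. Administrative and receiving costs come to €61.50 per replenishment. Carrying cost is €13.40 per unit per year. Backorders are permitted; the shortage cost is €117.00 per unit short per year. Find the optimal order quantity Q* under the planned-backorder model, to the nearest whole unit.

Annual demand D = 109 × 260 = 28,340.
With planned backorders, Q* = √(2DS/H) · √((H+B)/B).
√(2DS/H) = √(2 × 28,340 × 61.5 / 13.4) = 510.035.
√((H+B)/B) = √((13.4+117)/117) = 1.0557.
Q* ≈ 538.451.

Q* ≈ 538 filters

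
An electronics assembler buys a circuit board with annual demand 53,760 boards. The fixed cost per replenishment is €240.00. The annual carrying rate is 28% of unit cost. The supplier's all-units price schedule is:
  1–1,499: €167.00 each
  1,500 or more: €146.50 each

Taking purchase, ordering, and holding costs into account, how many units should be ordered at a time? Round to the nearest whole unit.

Holding cost per unit per year at price C is H = 0.28·C.
Candidates are each tier's EOQ (if it falls in that tier) and each price-break quantity.
EOQ at €167.00 = 742.9 (feasible in tier 1): TC = 53,760×€167.00 + (53,760/742.9)×240 + (742.9/2)×0.28×€167.00 = €9,012,656.62.
EOQ at €146.50 = 793.1 < 1500, so use break Q=1500: TC = 53,760×€146.50 + (53,760/1500.0)×240 + (1500.0/2)×0.28×€146.50 = €7,915,206.60.
Lowest total cost is €7,915,206.60 at Q = 1500.0.

Q* ≈ 1,500 boards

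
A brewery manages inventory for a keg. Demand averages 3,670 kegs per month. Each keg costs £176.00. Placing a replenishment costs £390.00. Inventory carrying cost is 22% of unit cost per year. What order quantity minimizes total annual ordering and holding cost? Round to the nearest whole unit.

Annual demand D = 3,670 × 12 = 44,040.
Holding cost H = 0.22 × £176.00 = £38.7200 per unit per year.
EOQ = √(2DS / H) = √(2 × 44,040 × 390 / 38.72).
= √(34,351,200 / 38.72) = √887,169.4215 ≈ 941.897.

Q* ≈ 942 kegs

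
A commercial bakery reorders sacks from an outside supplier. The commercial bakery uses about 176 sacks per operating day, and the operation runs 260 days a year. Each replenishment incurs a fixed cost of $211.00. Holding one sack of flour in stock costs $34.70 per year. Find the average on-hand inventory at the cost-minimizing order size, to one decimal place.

Average inventory ≈ 373.0 sacks

Annual demand D = 176 × 260 = 45,760.
Q* = √(2DS/H) = √(2 × 45,760 × 211 / 34.7) ≈ 745.99.
Average inventory = Q*/2 ≈ 745.99 / 2 = 372.996.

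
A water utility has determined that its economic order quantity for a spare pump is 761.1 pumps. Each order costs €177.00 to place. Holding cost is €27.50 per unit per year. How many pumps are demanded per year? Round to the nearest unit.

Invert the EOQ relation Q*² = 2DS/H.
From Q* = √(2DS/H): D = Q*²H / (2S) = 761.1² × 27.5 / (2 × 177) = 45000.038.

D ≈ 45,000 pumps per year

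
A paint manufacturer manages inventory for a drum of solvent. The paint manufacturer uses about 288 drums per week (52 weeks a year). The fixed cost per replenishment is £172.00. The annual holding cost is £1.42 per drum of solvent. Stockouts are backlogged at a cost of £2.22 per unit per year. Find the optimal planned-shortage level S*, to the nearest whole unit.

S* ≈ 951 drums

Annual demand D = 288 × 52 = 14,976.
With planned backorders, Q* = √(2DS/H) · √((H+B)/B).
√(2DS/H) = √(2 × 14,976 × 172 / 1.42) = 1904.728.
√((H+B)/B) = √((1.42+2.22)/2.22) = 1.2805.
Q* ≈ 2438.974.
S* = Q* · H/(H+B) = 2438.974 × 1.42/3.64 ≈ 951.468.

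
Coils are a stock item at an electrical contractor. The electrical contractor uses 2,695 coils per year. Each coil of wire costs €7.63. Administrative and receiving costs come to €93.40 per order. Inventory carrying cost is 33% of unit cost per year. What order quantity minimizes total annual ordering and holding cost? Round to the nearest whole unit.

Q* ≈ 447 coils

Holding cost H = 0.33 × €7.63 = €2.5179 per unit per year.
EOQ = √(2DS / H) = √(2 × 2,695 × 93.4 / 2.5179).
= √(503,426 / 2.5179) = √199,938.8379 ≈ 447.145.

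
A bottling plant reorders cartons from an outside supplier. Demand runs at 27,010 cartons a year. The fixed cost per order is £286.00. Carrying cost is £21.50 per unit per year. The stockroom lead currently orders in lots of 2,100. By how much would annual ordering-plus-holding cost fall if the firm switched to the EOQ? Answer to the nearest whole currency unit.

EOQ = √(2DS/H) = √(2 × 27,010 × 286 / 21.5) ≈ 847.70.
Cost at Q* = (D/Q*)S + (Q*/2)H = √(2DSH) ≈ £18,225.50.
Cost at Q = 2,100: (27,010/2,100)×286 + (2,100/2)×21.5 = £3,678.50 + £22,575.00 = £26,253.50.
Excess = £26,253.50 − £18,225.50 = £8,028.00.

Extra cost ≈ £8,028 per year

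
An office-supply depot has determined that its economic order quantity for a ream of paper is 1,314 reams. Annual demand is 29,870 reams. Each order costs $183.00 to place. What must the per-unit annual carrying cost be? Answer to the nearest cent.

H ≈ $6.33

Squaring Q* = √(2DS/H) gives Q*² = 2DS/H.
From Q* = √(2DS/H): H = 2DS / Q*² = 2 × 29,870 × 183 / 1,314² = 6.3318.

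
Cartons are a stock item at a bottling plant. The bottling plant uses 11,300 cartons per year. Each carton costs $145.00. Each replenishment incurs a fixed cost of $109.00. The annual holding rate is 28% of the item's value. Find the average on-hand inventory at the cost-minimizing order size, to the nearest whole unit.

Average inventory ≈ 123 cartons

Holding cost H = 0.28 × $145.00 = $40.6000 per unit per year.
Q* = √(2DS/H) = √(2 × 11,300 × 109 / 40.6) ≈ 246.32.
Average inventory = Q*/2 ≈ 246.32 / 2 = 123.161.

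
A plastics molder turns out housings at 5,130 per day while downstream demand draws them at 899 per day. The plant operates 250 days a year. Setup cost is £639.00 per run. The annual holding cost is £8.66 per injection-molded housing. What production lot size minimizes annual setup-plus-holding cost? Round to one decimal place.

Annual demand D = 899 × 250 = 224,750.
Production build-up factor (1 − d/p) = 1 − 899/5,130 = 0.8248.
Q* = √(2DS / (H(1 − d/p))) = √(2 × 224,750 × 639 / (8.66 × 0.8248)).
= √(287,230,500 / 7.1424) ≈ 6341.522.

Q* ≈ 6,341.5 housings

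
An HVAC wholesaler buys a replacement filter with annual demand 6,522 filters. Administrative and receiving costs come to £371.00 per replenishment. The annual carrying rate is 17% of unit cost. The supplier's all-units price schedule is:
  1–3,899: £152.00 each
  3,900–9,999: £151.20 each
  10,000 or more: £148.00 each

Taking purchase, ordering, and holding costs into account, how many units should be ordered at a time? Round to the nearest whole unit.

Q* ≈ 433 filters

Holding cost per unit per year at price C is H = 0.17·C.
Evaluate total cost at each tier's feasible EOQ or, if the EOQ is below the tier, at the tier's minimum quantity.
EOQ at £152.00 = 432.8 (feasible in tier 1): TC = 6,522×£152.00 + (6,522/432.8)×371 + (432.8/2)×0.17×£152.00 = £1,002,526.49.
EOQ at £151.20 = 433.9 < 3900, so use break Q=3900: TC = 6,522×£151.20 + (6,522/3900.0)×371 + (3900.0/2)×0.17×£151.20 = £1,036,869.63.
EOQ at £148.00 = 438.6 < 10000, so use break Q=10000: TC = 6,522×£148.00 + (6,522/10000.0)×371 + (10000.0/2)×0.17×£148.00 = £1,091,297.97.
Lowest total cost is £1,002,526.49 at Q = 432.8.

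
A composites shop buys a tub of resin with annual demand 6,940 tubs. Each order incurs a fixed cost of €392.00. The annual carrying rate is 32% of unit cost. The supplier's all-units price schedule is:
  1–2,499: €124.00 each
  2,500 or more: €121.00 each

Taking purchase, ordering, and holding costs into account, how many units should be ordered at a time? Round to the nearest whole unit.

Holding cost per unit per year at price C is H = 0.32·C.
Evaluate total cost at each tier's feasible EOQ or, if the EOQ is below the tier, at the tier's minimum quantity.
EOQ at €124.00 = 370.3 (feasible in tier 1): TC = 6,940×€124.00 + (6,940/370.3)×392 + (370.3/2)×0.32×€124.00 = €875,253.44.
EOQ at €121.00 = 374.9 < 2500, so use break Q=2500: TC = 6,940×€121.00 + (6,940/2500.0)×392 + (2500.0/2)×0.32×€121.00 = €889,228.19.
Lowest total cost is €875,253.44 at Q = 370.3.

Q* ≈ 370 tubs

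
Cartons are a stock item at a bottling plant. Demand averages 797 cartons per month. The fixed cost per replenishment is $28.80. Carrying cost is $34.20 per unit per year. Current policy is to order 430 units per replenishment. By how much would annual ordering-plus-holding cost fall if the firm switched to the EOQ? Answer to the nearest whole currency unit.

Annual demand D = 797 × 12 = 9,564.
EOQ = √(2DS/H) = √(2 × 9,564 × 28.8 / 34.2) ≈ 126.92.
Cost at Q* = (D/Q*)S + (Q*/2)H = √(2DSH) ≈ $4,340.54.
Cost at Q = 430: (9,564/430)×28.8 + (430/2)×34.2 = $640.57 + $7,353.00 = $7,993.57.
Excess = $7,993.57 − $4,340.54 = $3,653.02.

Extra cost ≈ $3,653 per year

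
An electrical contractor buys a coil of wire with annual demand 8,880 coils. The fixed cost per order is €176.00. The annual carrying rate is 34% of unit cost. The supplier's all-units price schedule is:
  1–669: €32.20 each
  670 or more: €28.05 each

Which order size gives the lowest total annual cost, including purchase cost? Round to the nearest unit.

Q* ≈ 670 coils

Holding cost per unit per year at price C is H = 0.34·C.
Candidates are each tier's EOQ (if it falls in that tier) and each price-break quantity.
EOQ at €32.20 = 534.3 (feasible in tier 1): TC = 8,880×€32.20 + (8,880/534.3)×176 + (534.3/2)×0.34×€32.20 = €291,785.86.
EOQ at €28.05 = 572.5 < 670, so use break Q=670: TC = 8,880×€28.05 + (8,880/670.0)×176 + (670.0/2)×0.34×€28.05 = €254,611.55.
Lowest total cost is €254,611.55 at Q = 670.0.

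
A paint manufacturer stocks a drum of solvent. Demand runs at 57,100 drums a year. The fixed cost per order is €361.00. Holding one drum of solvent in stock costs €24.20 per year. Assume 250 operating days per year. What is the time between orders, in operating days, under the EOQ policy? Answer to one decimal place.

Q* = √(2DS/H) = √(2 × 57,100 × 361 / 24.2) ≈ 1305.21.
Cycle time = Q*/D × 250 = 1305.21 / 57,100 × 250 ≈ 5.715 days.

T ≈ 5.7 days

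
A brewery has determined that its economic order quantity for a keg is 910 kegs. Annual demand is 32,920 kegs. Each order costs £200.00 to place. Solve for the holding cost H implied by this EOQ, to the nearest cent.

Squaring Q* = √(2DS/H) gives Q*² = 2DS/H.
From Q* = √(2DS/H): H = 2DS / Q*² = 2 × 32,920 × 200 / 910² = 15.9015.

H ≈ £15.90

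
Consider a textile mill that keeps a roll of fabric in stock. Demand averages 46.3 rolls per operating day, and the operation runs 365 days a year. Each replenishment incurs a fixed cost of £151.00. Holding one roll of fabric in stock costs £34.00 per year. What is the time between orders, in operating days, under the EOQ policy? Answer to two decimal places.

Annual demand D = 46.3 × 365 = 16,899.5.
The optimal lot size = √(2DS/H) = √(2 × 16,899.5 × 151 / 34) ≈ 387.44.
Cycle time = Q*/D × 365 = 387.44 / 16,899.5 × 365 ≈ 8.368 days.

T ≈ 8.37 days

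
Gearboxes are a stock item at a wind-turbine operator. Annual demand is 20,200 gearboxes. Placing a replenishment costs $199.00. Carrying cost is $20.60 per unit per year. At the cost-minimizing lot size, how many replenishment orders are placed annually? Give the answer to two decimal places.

EOQ = √(2DS/H) = √(2 × 20,200 × 199 / 20.6) ≈ 624.72.
Orders per year = D / Q* = 20,200 / 624.72 ≈ 32.335.

N ≈ 32.33 orders per year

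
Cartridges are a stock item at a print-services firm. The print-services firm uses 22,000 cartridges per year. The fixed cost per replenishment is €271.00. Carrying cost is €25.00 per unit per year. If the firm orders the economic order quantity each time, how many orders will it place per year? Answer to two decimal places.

EOQ = √(2DS/H) = √(2 × 22,000 × 271 / 25) ≈ 690.62.
Orders per year = D / Q* = 22,000 / 690.62 ≈ 31.855.

N ≈ 31.86 orders per year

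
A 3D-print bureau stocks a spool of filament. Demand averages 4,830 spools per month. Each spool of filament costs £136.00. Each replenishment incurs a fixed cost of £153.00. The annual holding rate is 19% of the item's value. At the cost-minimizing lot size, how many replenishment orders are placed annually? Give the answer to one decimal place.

N ≈ 70.0 orders per year

Annual demand D = 4,830 × 12 = 57,960.
Holding cost H = 0.19 × £136.00 = £25.8400 per unit per year.
EOQ = √(2DS/H) = √(2 × 57,960 × 153 / 25.84) ≈ 828.47.
Orders per year = D / Q* = 57,960 / 828.47 ≈ 69.960.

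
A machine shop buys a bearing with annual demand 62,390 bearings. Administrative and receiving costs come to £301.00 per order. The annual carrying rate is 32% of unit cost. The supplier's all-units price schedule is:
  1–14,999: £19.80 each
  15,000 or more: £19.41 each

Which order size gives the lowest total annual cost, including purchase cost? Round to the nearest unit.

Q* ≈ 2,435 bearings

Holding cost per unit per year at price C is H = 0.32·C.
For each price level, check whether its EOQ is feasible; otherwise the best quantity at that price is the breakpoint.
EOQ at £19.80 = 2434.7 (feasible in tier 1): TC = 62,390×£19.80 + (62,390/2434.7)×301 + (2434.7/2)×0.32×£19.80 = £1,250,748.36.
EOQ at £19.41 = 2459.1 < 15000, so use break Q=15000: TC = 62,390×£19.41 + (62,390/15000.0)×301 + (15000.0/2)×0.32×£19.41 = £1,258,825.86.
Lowest total cost is £1,250,748.36 at Q = 2434.7.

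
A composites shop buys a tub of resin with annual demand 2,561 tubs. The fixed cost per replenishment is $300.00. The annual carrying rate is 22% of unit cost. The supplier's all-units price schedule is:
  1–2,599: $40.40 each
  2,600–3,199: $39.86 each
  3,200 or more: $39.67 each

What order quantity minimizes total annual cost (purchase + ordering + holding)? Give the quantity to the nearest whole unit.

Holding cost per unit per year at price C is H = 0.22·C.
For each price level, check whether its EOQ is feasible; otherwise the best quantity at that price is the breakpoint.
EOQ at $40.40 = 415.8 (feasible in tier 1): TC = 2,561×$40.40 + (2,561/415.8)×300 + (415.8/2)×0.22×$40.40 = $107,159.98.
EOQ at $39.86 = 418.6 < 2600, so use break Q=2600: TC = 2,561×$39.86 + (2,561/2600.0)×300 + (2600.0/2)×0.22×$39.86 = $113,776.92.
EOQ at $39.67 = 419.6 < 3200, so use break Q=3200: TC = 2,561×$39.67 + (2,561/3200.0)×300 + (3200.0/2)×0.22×$39.67 = $115,798.80.
Lowest total cost is $107,159.98 at Q = 415.8.

Q* ≈ 416 tubs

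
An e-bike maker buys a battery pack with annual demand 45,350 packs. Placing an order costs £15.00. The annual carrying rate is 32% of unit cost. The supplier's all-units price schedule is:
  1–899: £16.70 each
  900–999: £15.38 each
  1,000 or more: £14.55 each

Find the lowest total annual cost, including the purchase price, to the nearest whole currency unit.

TC* ≈ £662,851

Holding cost per unit per year at price C is H = 0.32·C.
Evaluate total cost at each tier's feasible EOQ or, if the EOQ is below the tier, at the tier's minimum quantity.
EOQ at £16.70 = 504.6 (feasible in tier 1): TC = 45,350×£16.70 + (45,350/504.6)×15 + (504.6/2)×0.32×£16.70 = £760,041.39.
EOQ at £15.38 = 525.8 < 900, so use break Q=900: TC = 45,350×£15.38 + (45,350/900.0)×15 + (900.0/2)×0.32×£15.38 = £700,453.55.
EOQ at £14.55 = 540.6 < 1000, so use break Q=1000: TC = 45,350×£14.55 + (45,350/1000.0)×15 + (1000.0/2)×0.32×£14.55 = £662,850.75.
Lowest total cost among the candidates is at Q = 1000.0.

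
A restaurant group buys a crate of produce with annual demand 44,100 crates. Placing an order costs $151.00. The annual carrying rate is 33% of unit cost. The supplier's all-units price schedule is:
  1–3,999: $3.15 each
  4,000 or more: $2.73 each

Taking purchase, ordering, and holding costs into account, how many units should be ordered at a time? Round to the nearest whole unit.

Q* ≈ 4,000 crates

Holding cost per unit per year at price C is H = 0.33·C.
Evaluate total cost at each tier's feasible EOQ or, if the EOQ is below the tier, at the tier's minimum quantity.
EOQ at $3.15 = 3579.4 (feasible in tier 1): TC = 44,100×$3.15 + (44,100/3579.4)×151 + (3579.4/2)×0.33×$3.15 = $142,635.79.
EOQ at $2.73 = 3844.9 < 4000, so use break Q=4000: TC = 44,100×$2.73 + (44,100/4000.0)×151 + (4000.0/2)×0.33×$2.73 = $123,859.57.
Lowest total cost is $123,859.57 at Q = 4000.0.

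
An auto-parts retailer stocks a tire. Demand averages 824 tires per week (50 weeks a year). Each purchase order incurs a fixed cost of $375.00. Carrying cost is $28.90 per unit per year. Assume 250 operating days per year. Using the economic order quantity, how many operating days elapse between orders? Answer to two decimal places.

T ≈ 6.27 days

Annual demand D = 824 × 50 = 41,200.
Q* = √(2DS/H) = √(2 × 41,200 × 375 / 28.9) ≈ 1034.02.
Cycle time = Q*/D × 250 = 1034.02 / 41,200 × 250 ≈ 6.274 days.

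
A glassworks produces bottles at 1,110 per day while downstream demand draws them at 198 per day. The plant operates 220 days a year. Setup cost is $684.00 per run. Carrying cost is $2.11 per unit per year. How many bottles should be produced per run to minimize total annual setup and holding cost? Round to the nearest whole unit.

Annual demand D = 198 × 220 = 43,560.
Production build-up factor (1 − d/p) = 1 − 198/1,110 = 0.8216.
Q* = √(2DS / (H(1 − d/p))) = √(2 × 43,560 × 684 / (2.11 × 0.8216)).
= √(59,590,080 / 1.7336) ≈ 5862.864.

Q* ≈ 5,863 bottles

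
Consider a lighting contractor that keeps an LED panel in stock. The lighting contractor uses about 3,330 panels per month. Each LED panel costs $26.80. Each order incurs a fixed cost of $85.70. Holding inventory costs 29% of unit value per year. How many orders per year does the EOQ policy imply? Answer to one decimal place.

N ≈ 42.6 orders per year

Annual demand D = 3,330 × 12 = 39,960.
Holding cost H = 0.29 × $26.80 = $7.7720 per unit per year.
The optimal lot size = √(2DS/H) = √(2 × 39,960 × 85.7 / 7.772) ≈ 938.75.
Orders per year = D / Q* = 39,960 / 938.75 ≈ 42.567.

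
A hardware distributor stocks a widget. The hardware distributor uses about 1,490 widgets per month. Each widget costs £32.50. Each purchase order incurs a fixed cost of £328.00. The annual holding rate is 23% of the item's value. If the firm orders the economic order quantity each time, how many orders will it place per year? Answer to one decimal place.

N ≈ 14.3 orders per year

Annual demand D = 1,490 × 12 = 17,880.
Holding cost H = 0.23 × £32.50 = £7.4750 per unit per year.
Q* = √(2DS/H) = √(2 × 17,880 × 328 / 7.475) ≈ 1252.65.
Orders per year = D / Q* = 17,880 / 1252.65 ≈ 14.274.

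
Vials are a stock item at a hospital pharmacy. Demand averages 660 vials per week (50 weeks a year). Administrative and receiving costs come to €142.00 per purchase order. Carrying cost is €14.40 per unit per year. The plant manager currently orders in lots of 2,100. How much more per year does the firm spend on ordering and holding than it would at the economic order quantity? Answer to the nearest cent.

Annual demand D = 660 × 50 = 33,000.
EOQ = √(2DS/H) = √(2 × 33,000 × 142 / 14.4) ≈ 806.74.
Cost at Q* = (D/Q*)S + (Q*/2)H = √(2DSH) ≈ €11,617.09.
Cost at Q = 2,100: (33,000/2,100)×142 + (2,100/2)×14.4 = €2,231.43 + €15,120.00 = €17,351.43.
Excess = €17,351.43 − €11,617.09 = €5,734.34.

Extra cost ≈ €5,734.34 per year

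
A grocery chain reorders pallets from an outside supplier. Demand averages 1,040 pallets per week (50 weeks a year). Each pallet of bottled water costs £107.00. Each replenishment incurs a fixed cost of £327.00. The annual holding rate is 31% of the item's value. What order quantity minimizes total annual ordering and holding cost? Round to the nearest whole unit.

Annual demand D = 1,040 × 50 = 52,000.
Holding cost H = 0.31 × £107.00 = £33.1700 per unit per year.
EOQ = √(2DS / H) = √(2 × 52,000 × 327 / 33.17).
= √(34,008,000 / 33.17) = √1,025,263.7926 ≈ 1012.553.

Q* ≈ 1,013 pallets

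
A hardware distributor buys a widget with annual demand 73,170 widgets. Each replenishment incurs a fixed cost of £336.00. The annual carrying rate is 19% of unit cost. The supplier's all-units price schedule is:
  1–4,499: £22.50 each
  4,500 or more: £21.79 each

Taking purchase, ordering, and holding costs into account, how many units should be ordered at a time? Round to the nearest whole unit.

Q* ≈ 4,500 widgets

Holding cost per unit per year at price C is H = 0.19·C.
Evaluate total cost at each tier's feasible EOQ or, if the EOQ is below the tier, at the tier's minimum quantity.
EOQ at £22.50 = 3391.4 (feasible in tier 1): TC = 73,170×£22.50 + (73,170/3391.4)×336 + (3391.4/2)×0.19×£22.50 = £1,660,823.37.
EOQ at £21.79 = 3446.2 < 4500, so use break Q=4500: TC = 73,170×£21.79 + (73,170/4500.0)×336 + (4500.0/2)×0.19×£21.79 = £1,609,152.89.
Lowest total cost is £1,609,152.89 at Q = 4500.0.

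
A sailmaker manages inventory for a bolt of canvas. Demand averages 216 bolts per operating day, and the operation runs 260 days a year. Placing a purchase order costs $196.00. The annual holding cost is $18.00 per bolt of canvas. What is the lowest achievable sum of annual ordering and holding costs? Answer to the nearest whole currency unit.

TC* ≈ $19,906

Annual demand D = 216 × 260 = 56,160.
The optimal lot size = √(2DS/H) = √(2 × 56,160 × 196 / 18) ≈ 1105.91.
At the optimum the two cost components are equal, so total cost = 2·(Q*/2)H = Q*·H.
Minimum total = √(2DSH) = √(2 × 56,160 × 196 × 18) ≈ 19906.405.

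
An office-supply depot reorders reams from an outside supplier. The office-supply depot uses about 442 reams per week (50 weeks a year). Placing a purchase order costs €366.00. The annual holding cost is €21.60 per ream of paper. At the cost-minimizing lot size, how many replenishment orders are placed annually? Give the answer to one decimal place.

Annual demand D = 442 × 50 = 22,100.
Q* = √(2DS/H) = √(2 × 22,100 × 366 / 21.6) ≈ 865.42.
Orders per year = D / Q* = 22,100 / 865.42 ≈ 25.537.

N ≈ 25.5 orders per year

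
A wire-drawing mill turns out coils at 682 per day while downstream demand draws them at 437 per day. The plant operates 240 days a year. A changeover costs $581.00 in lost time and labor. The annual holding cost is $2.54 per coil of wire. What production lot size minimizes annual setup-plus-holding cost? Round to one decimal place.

Annual demand D = 437 × 240 = 104,880.
Production build-up factor (1 − d/p) = 1 − 437/682 = 0.3592.
Q* = √(2DS / (H(1 − d/p))) = √(2 × 104,880 × 581 / (2.54 × 0.3592)).
= √(121,870,560 / 0.9125) ≈ 11556.909.

Q* ≈ 11,556.9 coils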